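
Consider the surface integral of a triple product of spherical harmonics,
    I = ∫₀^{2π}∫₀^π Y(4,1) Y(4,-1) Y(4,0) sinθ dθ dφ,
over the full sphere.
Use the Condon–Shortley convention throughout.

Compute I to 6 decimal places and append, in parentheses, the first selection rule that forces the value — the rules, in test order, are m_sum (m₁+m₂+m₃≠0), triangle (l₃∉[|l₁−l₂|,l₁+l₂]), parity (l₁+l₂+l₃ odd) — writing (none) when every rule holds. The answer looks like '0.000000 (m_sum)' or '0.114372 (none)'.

-0.068481 (none)

Rules hold: Σm=0, L=12 even, 0≤4≤8.
N = 9·9·9 = 729
Δ = 4!·4!·4!/13! = 1/450450
Racah Σ t=0..4: t=0:+1/13824 t=1:−1/216 t=2:+1/64 t=3:−1/216 t=4:+1/13824 = 5/768
⇒ 3j(4 4 4; 0 0 0)² = 18/1001, sgn +1
Racah Σ t=0..3: t=0:+1/864 t=1:−1/96 t=2:+1/144 t=3:−1/3456 = -1/384
⇒ 3j(4 4 4; 1 -1 0)² = 9/2002, sgn -1
4πI² = N·(3j₀)²·(3jₘ)² = 59049/1002001
I = -1·√(0.0589311/4π) = -0.06848055
No selection rule forces the value: the integral is nonzero (none).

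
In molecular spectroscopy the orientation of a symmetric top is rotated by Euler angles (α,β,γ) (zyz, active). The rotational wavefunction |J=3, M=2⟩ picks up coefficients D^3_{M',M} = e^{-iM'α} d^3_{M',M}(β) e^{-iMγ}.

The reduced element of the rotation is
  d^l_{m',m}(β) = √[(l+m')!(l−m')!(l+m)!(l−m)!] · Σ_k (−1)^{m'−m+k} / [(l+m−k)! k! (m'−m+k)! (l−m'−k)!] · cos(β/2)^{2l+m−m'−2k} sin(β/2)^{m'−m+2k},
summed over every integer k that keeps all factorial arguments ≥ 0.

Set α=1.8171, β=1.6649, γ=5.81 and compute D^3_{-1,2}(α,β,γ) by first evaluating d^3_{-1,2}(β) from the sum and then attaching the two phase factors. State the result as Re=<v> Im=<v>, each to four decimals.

Re=-0.2873 Im=0.1141

D^3_{-1,2}(1.8171,1.6649,5.8100) = e^{-i·-1·1.8171}·d^3_{-1,2}(1.6649)·e^{-i·2·5.8100}. Compute d first:
With c≡cos(β/2)=0.673066 and s≡sin(β/2)=0.739583, N=[2·24·120·1]^{1/2}=75.894664
k∈{3,4} keeps every argument non-negative
  k=3: (−1)^0·75.8947/(12)·0.6731^3·0.7396^3 = +0.780122
  k=4: (−1)^1·75.8947/(24)·0.6731^1·0.7396^5 = -0.470968
d^3_{-1,2}(1.6649) = +0.780122 -0.470968 = +0.309155
Phases: e^{-i·(-1)·1.8171}=-0.243821+0.969820i, e^{-i·(2)·5.8100}=+0.584631+0.811299i ⇒ D=-0.287316+0.114132i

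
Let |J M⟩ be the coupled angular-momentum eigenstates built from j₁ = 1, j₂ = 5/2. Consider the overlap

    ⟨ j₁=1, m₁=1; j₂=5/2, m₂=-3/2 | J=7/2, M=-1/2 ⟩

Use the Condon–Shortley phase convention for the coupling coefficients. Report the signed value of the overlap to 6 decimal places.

+√(1/7) = +0.377964

j₁+j₂−J=0  J+j₁−j₂=2  J−j₁+j₂=5  j₁+j₂+J+1=8
(j₁±m₁, j₂±m₂, J±M) = (2,0,1,4,3,4)
P² = 2304/7
sum k=0..0:
  [0] +1/48 = 1/48
S = 1/48
C² = P²·S² = 1/7 ; C = +0.377964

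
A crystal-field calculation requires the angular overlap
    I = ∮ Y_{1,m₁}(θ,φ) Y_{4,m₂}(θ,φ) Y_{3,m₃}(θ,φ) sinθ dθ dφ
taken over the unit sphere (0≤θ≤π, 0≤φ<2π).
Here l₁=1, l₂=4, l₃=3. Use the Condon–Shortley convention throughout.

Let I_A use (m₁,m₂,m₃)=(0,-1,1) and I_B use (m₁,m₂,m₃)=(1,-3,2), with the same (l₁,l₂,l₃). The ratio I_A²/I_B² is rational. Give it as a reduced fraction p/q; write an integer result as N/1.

5/7

l's match ⇒ only the (l;m) 3-j factors differ between A and B.
A: triangle coeff Δ(1,4,3) = 1/252; Σ_t [1,1]: t=1:−1/48 = -1/48; (3j)²=5/84 [(1 4 3; 0 -1 1)], sign=-1
B: triangle coeff Δ(1,4,3) = 1/252; Σ_t [0,0]: t=0:+1/240 = 1/240; (3j)²=1/12 [(1 4 3; 1 -3 2)], sign=-1
I_A²/I_B² = (5/84)/(1/12) = 5/7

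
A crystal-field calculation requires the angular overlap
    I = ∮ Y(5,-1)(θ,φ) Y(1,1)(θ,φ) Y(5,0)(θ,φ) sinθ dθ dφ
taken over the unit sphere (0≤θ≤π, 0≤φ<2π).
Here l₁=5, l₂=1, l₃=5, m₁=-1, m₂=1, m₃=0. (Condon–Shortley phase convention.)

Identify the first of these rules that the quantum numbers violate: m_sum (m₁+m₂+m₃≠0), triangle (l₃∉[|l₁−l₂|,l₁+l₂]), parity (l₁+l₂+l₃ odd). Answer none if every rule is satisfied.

Σmᵢ = 0  ✓
l₃∈[|l₁−l₂|,l₁+l₂]=[4,6], have l₃=5  ✓
Σlᵢ = 11 ⇒ odd  ✗

parity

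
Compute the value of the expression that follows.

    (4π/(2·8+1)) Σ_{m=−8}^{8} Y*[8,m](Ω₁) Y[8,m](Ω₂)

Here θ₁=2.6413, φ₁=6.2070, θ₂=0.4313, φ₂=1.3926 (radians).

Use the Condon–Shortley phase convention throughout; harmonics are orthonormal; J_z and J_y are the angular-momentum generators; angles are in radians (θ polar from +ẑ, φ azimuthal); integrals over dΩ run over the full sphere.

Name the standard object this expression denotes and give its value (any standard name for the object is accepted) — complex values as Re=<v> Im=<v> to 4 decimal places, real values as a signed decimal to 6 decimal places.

This sum is the spherical-harmonic addition theorem: it equals the Legendre polynomial P_l(cos γ) of the angle γ between the two directions.
Summing Y*_{l m}(θ₁,φ₁)·Y_{l m}(θ₂,φ₂) over m ∈ [−8, 8]; prefactor 4π/(2·8+1) = 0.739198:
  m=-8: Y*=(0.001185, -0.000827)  Y=(0.000070, 0.000476)  product (0.000000, 0.000001)
  m=-7: Y*=(-0.009103, 0.005374)  Y=(-0.003963, 0.001328)  product (0.000029, -0.000033)
  m=-6: Y*=(0.043405, -0.021349)  Y=(-0.010994, -0.020046)  product (-0.000905, -0.000635)
  m=-5: Y*=(-0.143797, 0.057589)  Y=(0.068794, -0.055610)  product (-0.006690, 0.011958)
  m=-4: Y*=(0.333357, -0.104854)  Y=(0.186122, 0.160881)  product (0.078914, 0.034115)
  m=-3: Y*=(-0.502576, 0.116910)  Y=(-0.239343, 0.404228)  product (0.073030, -0.231137)
  m=-2: Y*=(0.359679, -0.055233)  Y=(-0.486715, -0.181199)  product (-0.185069, -0.038291)
  m=-1: Y*=(0.182267, -0.013913)  Y=(0.014782, -0.082074)  product (0.001552, -0.015165)
  m=+0: Y*=(-0.437618, -0.000000)  Y=(-0.469373, 0.000000)  product (0.205406, 0.000000)
  m=+1: Y*=(-0.182267, -0.013913)  Y=(-0.014782, -0.082074)  product (0.001552, 0.015165)
  m=+2: Y*=(0.359679, 0.055233)  Y=(-0.486715, 0.181199)  product (-0.185069, 0.038291)
  m=+3: Y*=(0.502576, 0.116910)  Y=(0.239343, 0.404228)  product (0.073030, 0.231137)
  m=+4: Y*=(0.333357, 0.104854)  Y=(0.186122, -0.160881)  product (0.078914, -0.034115)
  m=+5: Y*=(0.143797, 0.057589)  Y=(-0.068794, -0.055610)  product (-0.006690, -0.011958)
  m=+6: Y*=(0.043405, 0.021349)  Y=(-0.010994, 0.020046)  product (-0.000905, 0.000635)
  m=+7: Y*=(0.009103, 0.005374)  Y=(0.003963, 0.001328)  product (0.000029, 0.000033)
  m=+8: Y*=(0.001185, 0.000827)  Y=(0.000070, -0.000476)  product (0.000000, -0.000001)
Σ over m = (0.127129, 0.000000); ×(4π/17) → (0.093974, 0.000000). Real part: 0.093974

Legendre polynomial (addition theorem), +0.093974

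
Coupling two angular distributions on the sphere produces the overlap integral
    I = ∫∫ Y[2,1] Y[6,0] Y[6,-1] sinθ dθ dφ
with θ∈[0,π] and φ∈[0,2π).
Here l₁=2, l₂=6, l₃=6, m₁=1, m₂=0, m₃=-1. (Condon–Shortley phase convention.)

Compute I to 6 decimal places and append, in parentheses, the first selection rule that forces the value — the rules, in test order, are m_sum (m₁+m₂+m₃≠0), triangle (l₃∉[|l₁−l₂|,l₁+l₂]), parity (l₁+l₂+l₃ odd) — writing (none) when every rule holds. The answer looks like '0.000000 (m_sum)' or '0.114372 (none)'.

-0.030344 (none)

m-sum 0 ✓  L=14 even ✓  4≤6≤8 ✓
Π(2lᵢ+1) = 5×13×13 = 845
triangle coeff Δ(2,6,6) = 1/90090
Σ_t [0,2]: t=0:+1/69120 t=1:−1/14400 t=2:+1/69120 = -7/172800
(3j)²=14/715 [(2 6 6; 0 0 0)], sign=-1
Σ_t [0,1]: t=0:+1/34560 t=1:−1/28800 = -1/172800
(3j)²=1/1430 [(2 6 6; 1 0 -1)], sign=+1
⇒ 4πI² = 7/605
I = (-1)√(7/605/(4π)) = -0.03034355
No selection rule forces the value: the integral is nonzero (none).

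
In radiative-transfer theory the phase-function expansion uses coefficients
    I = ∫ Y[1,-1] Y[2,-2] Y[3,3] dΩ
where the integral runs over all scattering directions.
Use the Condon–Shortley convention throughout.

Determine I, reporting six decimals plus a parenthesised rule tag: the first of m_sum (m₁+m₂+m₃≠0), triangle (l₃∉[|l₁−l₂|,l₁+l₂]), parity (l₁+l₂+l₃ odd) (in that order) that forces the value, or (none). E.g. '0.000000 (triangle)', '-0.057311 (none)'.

-0.319865 (none)

m-sum 0 ✓  L=6 even ✓  1≤3≤3 ✓
Π(2lᵢ+1) = 3×5×7 = 105
triangle coeff Δ(1,2,3) = 1/105
Σ_t [0,0]: t=0:+1/4 = 1/4
(3j)²=3/35 [(1 2 3; 0 0 0)], sign=-1
Σ_t [0,0]: t=0:+1/48 = 1/48
(3j)²=1/7 [(1 2 3; -1 -2 3)], sign=+1
⇒ 4πI² = 9/7
I = (-1)√(9/7/(4π)) = -0.31986543
No selection rule forces the value: the integral is nonzero (none).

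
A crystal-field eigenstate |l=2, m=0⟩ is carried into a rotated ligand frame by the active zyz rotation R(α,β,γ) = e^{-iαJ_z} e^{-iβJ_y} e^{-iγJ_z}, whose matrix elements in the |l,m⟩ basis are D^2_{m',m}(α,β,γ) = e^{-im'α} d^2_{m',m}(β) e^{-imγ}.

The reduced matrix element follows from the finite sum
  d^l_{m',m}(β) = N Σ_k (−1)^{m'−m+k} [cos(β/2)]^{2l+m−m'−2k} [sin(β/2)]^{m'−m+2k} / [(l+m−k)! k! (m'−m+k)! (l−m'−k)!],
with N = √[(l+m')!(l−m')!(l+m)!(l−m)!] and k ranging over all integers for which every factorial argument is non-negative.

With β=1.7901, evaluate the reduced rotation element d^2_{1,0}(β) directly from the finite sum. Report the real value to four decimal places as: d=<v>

d^2_{1,0}(β=1.7901) via the finite sum:
With c≡cos(β/2)=0.625480 and s≡sin(β/2)=0.780240, N=[6·1·2·2]^{1/2}=4.898979
k∈{0,1} keeps every argument non-negative
  k=0: (−1)^1·4.8990/(2)·0.6255^3·0.7802^1 = -0.467675
  k=1: (−1)^2·4.8990/(2)·0.6255^1·0.7802^3 = +0.727736
d^2_{1,0}(1.7901) = -0.467675 +0.727736 = +0.260062

d=0.2601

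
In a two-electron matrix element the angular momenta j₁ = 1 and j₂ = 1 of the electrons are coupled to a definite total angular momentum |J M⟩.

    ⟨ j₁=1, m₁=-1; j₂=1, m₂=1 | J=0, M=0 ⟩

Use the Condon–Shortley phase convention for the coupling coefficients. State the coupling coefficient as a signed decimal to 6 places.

+√(1/3) ≈ +0.577350

j₁+j₂−J=2  J+j₁−j₂=0  J−j₁+j₂=0  j₁+j₂+J+1=3
(j₁±m₁, j₂±m₂, J±M) = (0,2,2,0,0,0)
P² = 4/3
sum k=2..2:
  [2] +1/2 = 1/2
S = 1/2
C² = P²·S² = 1/3 ; C = +0.577350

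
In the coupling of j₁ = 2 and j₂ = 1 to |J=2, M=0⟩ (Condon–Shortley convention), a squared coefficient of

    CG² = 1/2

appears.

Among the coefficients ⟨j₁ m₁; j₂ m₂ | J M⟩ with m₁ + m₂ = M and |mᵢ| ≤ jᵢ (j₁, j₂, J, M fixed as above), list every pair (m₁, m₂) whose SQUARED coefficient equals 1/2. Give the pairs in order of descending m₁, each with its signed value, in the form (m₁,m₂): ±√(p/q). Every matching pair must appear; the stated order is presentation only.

(1,-1): +√(1/2); (-1,1): −√(1/2)

Admissible pairs with m₁+m₂ = M = 0: (-1,1), (0,0), (1,-1)
  (m₁,m₂)=(1,-1): CG² = 1/2, CG = +√(1/2)   ← matches the target
  (m₁,m₂)=(0,0): CG² = 0/1, CG = 0
  (m₁,m₂)=(-1,1): CG² = 1/2, CG = −√(1/2)   ← matches the target
Pairs with CG² = 1/2: (1,-1): +√(1/2); (-1,1): −√(1/2)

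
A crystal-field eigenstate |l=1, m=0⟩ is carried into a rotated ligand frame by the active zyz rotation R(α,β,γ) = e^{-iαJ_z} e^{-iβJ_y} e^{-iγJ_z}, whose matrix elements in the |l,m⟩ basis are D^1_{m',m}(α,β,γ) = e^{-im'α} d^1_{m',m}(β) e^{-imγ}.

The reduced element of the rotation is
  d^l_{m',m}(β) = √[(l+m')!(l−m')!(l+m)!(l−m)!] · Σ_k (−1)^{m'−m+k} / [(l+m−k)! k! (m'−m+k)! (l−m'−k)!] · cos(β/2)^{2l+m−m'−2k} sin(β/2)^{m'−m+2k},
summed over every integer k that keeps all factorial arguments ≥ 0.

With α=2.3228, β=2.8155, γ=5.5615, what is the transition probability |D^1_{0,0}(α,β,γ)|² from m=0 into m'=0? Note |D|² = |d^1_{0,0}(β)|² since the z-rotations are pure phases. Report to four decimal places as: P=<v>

P=0.8974

D^1_{0,0}(2.3228,2.8155,5.5615) = e^{-i·0·2.3228}·d^1_{0,0}(2.8155)·e^{-i·0·5.5615}. Compute d first:
Half-angle: c=0.162325, s=0.986737. N=√(1·1·1·1)=1.000000
k∈{0,1} keeps every argument non-negative
  k=0: (−1)^0·1.0000/(1)·0.1623^2·0.9867^0 = +0.026349
  k=1: (−1)^1·1.0000/(1)·0.1623^0·0.9867^2 = -0.973651
d^1_{0,0}(2.8155) = +0.026349 -0.973651 = -0.947301
|D^1_{0,0}|² = |d^1_{0,0}(β)|² = (-0.947301)² = 0.897380 (the z-rotation phases have unit modulus)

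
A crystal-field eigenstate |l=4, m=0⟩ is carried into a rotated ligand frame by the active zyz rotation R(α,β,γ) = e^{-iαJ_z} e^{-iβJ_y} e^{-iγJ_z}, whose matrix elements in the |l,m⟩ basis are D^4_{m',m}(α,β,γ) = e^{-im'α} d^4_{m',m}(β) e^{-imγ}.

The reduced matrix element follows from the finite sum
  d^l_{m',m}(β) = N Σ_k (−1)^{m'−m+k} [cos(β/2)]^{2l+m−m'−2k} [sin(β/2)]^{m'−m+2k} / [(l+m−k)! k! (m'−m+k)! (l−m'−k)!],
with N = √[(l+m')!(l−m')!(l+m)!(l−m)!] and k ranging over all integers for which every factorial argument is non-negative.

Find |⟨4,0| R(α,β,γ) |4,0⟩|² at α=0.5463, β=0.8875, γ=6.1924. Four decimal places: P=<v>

P=0.1803

Split into d^4_{0,0}(β=0.8875) × two z-phases.
With c≡cos(β/2)=0.903148 and s≡sin(β/2)=0.429329, N=[24·24·24·24]^{1/2}=576.000000
k: max(0,(0)−(0))=0 … min(4+(0),4−(0))=4
  k=0: (−1)^0·576.0000/(576)·0.9031^8·0.4293^0 = +0.442661
  k=1: (−1)^1·576.0000/(36)·0.9031^6·0.4293^2 = -1.600496
  k=2: (−1)^2·576.0000/(16)·0.9031^4·0.4293^4 = +0.813767
  k=3: (−1)^3·576.0000/(36)·0.9031^2·0.4293^6 = -0.081730
  k=4: (−1)^4·576.0000/(576)·0.9031^0·0.4293^8 = +0.001154
d^4_{0,0}(0.8875) = +0.442661 -1.600496 +0.813767 -0.081730 +0.001154 = -0.424643
|D^4_{0,0}|² = |d^4_{0,0}(β)|² = (-0.424643)² = 0.180322 (the z-rotation phases have unit modulus)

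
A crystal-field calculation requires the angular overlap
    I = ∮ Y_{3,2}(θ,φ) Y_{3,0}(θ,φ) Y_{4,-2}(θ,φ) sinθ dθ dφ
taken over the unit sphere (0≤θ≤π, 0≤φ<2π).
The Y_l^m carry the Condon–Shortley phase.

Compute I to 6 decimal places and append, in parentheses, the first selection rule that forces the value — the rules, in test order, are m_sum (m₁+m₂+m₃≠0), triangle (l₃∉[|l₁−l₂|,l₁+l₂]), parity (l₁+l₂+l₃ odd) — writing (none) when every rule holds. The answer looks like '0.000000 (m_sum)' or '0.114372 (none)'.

Rules hold: Σm=0, L=10 even, 0≤4≤6.
N = 7·7·9 = 441
Δ = 2!·4!·4!/11! = 1/34650
Racah Σ t=0..2: t=0:+1/72 t=1:−1/16 t=2:+1/72 = -5/144
⇒ 3j(3 3 4; 0 0 0)² = 2/77, sgn -1
Racah Σ t=0..1: t=0:+1/72 t=1:−1/96 = 1/288
⇒ 3j(3 3 4; 2 0 -2)² = 1/462, sgn +1
4πI² = N·(3j₀)²·(3jₘ)² = 3/121
I = -1·√(0.0247934/4π) = -0.04441841
No selection rule forces the value: the integral is nonzero (none).

-0.044418 (none)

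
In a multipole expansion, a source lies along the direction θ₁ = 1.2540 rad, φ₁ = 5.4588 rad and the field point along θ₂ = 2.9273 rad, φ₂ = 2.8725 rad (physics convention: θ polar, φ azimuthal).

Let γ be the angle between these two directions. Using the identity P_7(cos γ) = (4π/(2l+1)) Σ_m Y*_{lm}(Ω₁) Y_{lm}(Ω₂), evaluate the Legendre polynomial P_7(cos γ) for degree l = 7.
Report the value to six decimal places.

-0.172356

Term-by-term m-sum for l=7 (normalisation 4π/15 = 0.837758):
  term(m=-7) = (0.000003, -0.000002)   from Y*(Ω₁)=(0.304869, 0.171528), Y(Ω₂)=(0.000003, -0.000009)
  term(m=-6) = (0.000071, -0.000014)   from Y*(Ω₁)=(0.099463, 0.417410), Y(Ω₂)=(0.000007, -0.000169)
  term(m=-5) = (0.000127, 0.000048)   from Y*(Ω₁)=(-0.041406, 0.061779), Y(Ω₂)=(-0.000407, -0.001775)
  term(m=-4) = (-0.002708, -0.003559)   from Y*(Ω₁)=(0.320094, -0.050327), Y(Ω₂)=(-0.006550, -0.012150)
  term(m=-3) = (-0.001388, -0.014557)   from Y*(Ω₁)=(0.153338, 0.121093), Y(Ω₂)=(-0.051751, -0.054066)
  term(m=-2) = (-0.030914, 0.062362)   from Y*(Ω₁)=(-0.019443, -0.248852), Y(Ω₂)=(-0.239432, -0.142933)
  term(m=-1) = (-0.123591, 0.076678)   from Y*(Ω₁)=(0.157906, -0.170725), Y(Ω₂)=(-0.602916, -0.166273)
  term(m=+0) = (0.111068, 0.000000)   from Y*(Ω₁)=(-0.224737, -0.000000), Y(Ω₂)=(-0.494213, 0.000000)
  term(m=+1) = (-0.123591, -0.076678)   from Y*(Ω₁)=(-0.157906, -0.170725), Y(Ω₂)=(0.602916, -0.166273)
  term(m=+2) = (-0.030914, -0.062362)   from Y*(Ω₁)=(-0.019443, 0.248852), Y(Ω₂)=(-0.239432, 0.142933)
  term(m=+3) = (-0.001388, 0.014557)   from Y*(Ω₁)=(-0.153338, 0.121093), Y(Ω₂)=(0.051751, -0.054066)
  term(m=+4) = (-0.002708, 0.003559)   from Y*(Ω₁)=(0.320094, 0.050327), Y(Ω₂)=(-0.006550, 0.012150)
  term(m=+5) = (0.000127, -0.000048)   from Y*(Ω₁)=(0.041406, 0.061779), Y(Ω₂)=(0.000407, -0.001775)
  term(m=+6) = (0.000071, 0.000014)   from Y*(Ω₁)=(0.099463, -0.417410), Y(Ω₂)=(0.000007, 0.000169)
  term(m=+7) = (0.000003, 0.000002)   from Y*(Ω₁)=(-0.304869, 0.171528), Y(Ω₂)=(-0.000003, -0.000009)
Σ over m = (-0.205735, 0.000000); ×(4π/15) → (-0.172356, 0.000000). Real part: -0.172356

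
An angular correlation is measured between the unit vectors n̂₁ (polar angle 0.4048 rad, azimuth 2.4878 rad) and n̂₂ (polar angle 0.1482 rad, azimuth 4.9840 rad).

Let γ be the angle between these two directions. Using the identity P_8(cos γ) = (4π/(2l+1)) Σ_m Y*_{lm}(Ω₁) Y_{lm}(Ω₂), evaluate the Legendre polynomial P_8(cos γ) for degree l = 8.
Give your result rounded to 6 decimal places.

Summing Y*_{l m}(θ₁,φ₁)·Y_{l m}(θ₂,φ₂) over m ∈ [−8, 8]; prefactor 4π/(2·8+1) = 0.739198:
  m=-8: (+0.000148+0.000259i) × (-0.000000-0.000000i) = +0.000000-0.000000i  (running Σ = +0.000000-0.000000i)
  m=-7: (+0.000377-0.002759i) × (-0.000003+0.000001i) = +0.000000+0.000000i  (running Σ = +0.000000+0.000000i)
  m=-6: (-0.011643+0.011545i) × (+0.000003+0.000053i) = -0.000001-0.000001i  (running Σ = -0.000001-0.000001i)
  m=-5: (+0.067950-0.008702i) × (+0.000644+0.000139i) = +0.000045+0.000004i  (running Σ = +0.000044+0.000003i)
  m=-4: (-0.178962-0.103999i) × (+0.002828-0.005374i) = -0.001065+0.000668i  (running Σ = -0.001021+0.000671i)
  m=-3: (+0.165676+0.402386i) × (-0.030121-0.028398i) = +0.006437-0.016825i  (running Σ = +0.005416-0.016154i)
  m=-2: (+0.143812-0.533700i) × (-0.170353+0.102862i) = +0.030399+0.105710i  (running Σ = +0.035815+0.089556i)
  m=-1: (-0.154167+0.118123i) × (+0.160183+0.575178i) = -0.092637-0.069752i  (running Σ = -0.056822+0.019804i)
  m=0: (-0.438165-0.000000i) × (+0.746416+0.000000i) = -0.327053-0.000000i  (running Σ = -0.383875+0.019804i)
  m=1: (+0.154167+0.118123i) × (-0.160183+0.575178i) = -0.092637+0.069752i  (running Σ = -0.476512+0.089556i)
  m=2: (+0.143812+0.533700i) × (-0.170353-0.102862i) = +0.030399-0.105710i  (running Σ = -0.446113-0.016154i)
  m=3: (-0.165676+0.402386i) × (+0.030121-0.028398i) = +0.006437+0.016825i  (running Σ = -0.439677+0.000671i)
  m=4: (-0.178962+0.103999i) × (+0.002828+0.005374i) = -0.001065-0.000668i  (running Σ = -0.440742+0.000003i)
  m=5: (-0.067950-0.008702i) × (-0.000644+0.000139i) = +0.000045-0.000004i  (running Σ = -0.440697-0.000001i)
  m=6: (-0.011643-0.011545i) × (+0.000003-0.000053i) = -0.000001+0.000001i  (running Σ = -0.440697+0.000000i)
  m=7: (-0.000377-0.002759i) × (+0.000003+0.000001i) = +0.000000-0.000000i  (running Σ = -0.440697-0.000000i)
  m=8: (+0.000148-0.000259i) × (-0.000000+0.000000i) = +0.000000+0.000000i  (running Σ = -0.440697-0.000000i)
Total Σ_m = -0.440697-0.000000i. Multiply by 0.739198: -0.325763-0.000000i. P_8(cos γ) = -0.325763

-0.325763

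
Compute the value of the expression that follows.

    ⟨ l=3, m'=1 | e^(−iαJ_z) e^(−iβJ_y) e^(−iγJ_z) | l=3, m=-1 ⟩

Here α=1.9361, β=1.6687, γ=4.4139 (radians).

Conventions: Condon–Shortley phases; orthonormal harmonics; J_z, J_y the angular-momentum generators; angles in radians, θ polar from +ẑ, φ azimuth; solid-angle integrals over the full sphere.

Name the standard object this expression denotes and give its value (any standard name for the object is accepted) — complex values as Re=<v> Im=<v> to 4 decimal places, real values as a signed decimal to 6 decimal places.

Wigner D-matrix element, Re=0.1982 Im=-0.1551

This is a Wigner D-matrix element — the rotation-matrix element ⟨l m'| R(α,β,γ) |l m⟩ in the angular-momentum basis.
D^3_{1,-1}(1.9361,1.6687,4.4139) = e^{-i·1·1.9361}·d^3_{1,-1}(1.6687)·e^{-i·-1·4.4139}. Compute d first:
Half-angle: c=0.671659, s=0.740860. N=√(24·2·2·24)=48.000000
The bounds max(0,m−m')=0 and min(l+m,l−m')=2 give 3 terms
  k=0: (−1)^2·48.0000/(8)·0.6717^4·0.7409^2 = +0.670224
  k=1: (−1)^3·48.0000/(6)·0.6717^2·0.7409^4 = -1.087259
  k=2: (−1)^4·48.0000/(48)·0.6717^0·0.7409^6 = +0.165355
d^3_{1,-1}(1.6687) = +0.670224 -1.087259 +0.165355 = -0.251680
Attach z-rotation phases: D = e^{-i(1)(1.9361)}·(-0.251680)·e^{-i(-1)(4.4139)} = +0.198238-0.155062i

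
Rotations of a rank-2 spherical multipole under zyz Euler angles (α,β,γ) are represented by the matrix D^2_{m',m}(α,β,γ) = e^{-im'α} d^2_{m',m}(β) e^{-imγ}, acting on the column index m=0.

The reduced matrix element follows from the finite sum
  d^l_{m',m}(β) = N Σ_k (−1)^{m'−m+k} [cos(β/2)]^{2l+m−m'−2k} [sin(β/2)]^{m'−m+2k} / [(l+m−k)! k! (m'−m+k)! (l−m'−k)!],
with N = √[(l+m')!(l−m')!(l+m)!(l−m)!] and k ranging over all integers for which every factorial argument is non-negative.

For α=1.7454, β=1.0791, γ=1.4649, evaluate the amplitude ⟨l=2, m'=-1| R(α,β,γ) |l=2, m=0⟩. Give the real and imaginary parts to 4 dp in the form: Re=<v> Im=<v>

Split into d^2_{-1,0}(β=1.0791) × two z-phases.
Half-angle: c=0.857940, s=0.513750. N=√(1·6·2·2)=4.898979
The bounds max(0,m−m')=1 and min(l+m,l−m')=2 give 2 terms
  k=1: (−1)^0·4.8990/(2)·0.8579^3·0.5137^1 = +0.794691
  k=2: (−1)^1·4.8990/(2)·0.8579^1·0.5137^3 = -0.284963
d^2_{-1,0}(1.0791) = +0.794691 -0.284963 = +0.509728
Attach z-rotation phases: D = e^{-i(-1)(1.7454)}·(+0.509728)·e^{-i(0)(1.4649)} = -0.088549+0.501978i

Re=-0.0885 Im=0.5020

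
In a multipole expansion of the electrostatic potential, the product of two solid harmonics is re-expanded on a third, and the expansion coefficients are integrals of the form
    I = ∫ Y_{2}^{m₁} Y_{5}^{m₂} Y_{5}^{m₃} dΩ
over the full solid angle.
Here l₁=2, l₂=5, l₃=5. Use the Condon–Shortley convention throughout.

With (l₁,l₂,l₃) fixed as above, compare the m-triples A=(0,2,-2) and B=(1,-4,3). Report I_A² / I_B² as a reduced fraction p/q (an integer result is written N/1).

12/49

l's match ⇒ only the (l;m) 3-j factors differ between A and B.
A: triangle coeff Δ(2,5,5) = 1/38610; Σ_t [0,2]: t=0:+1/20160 t=1:−1/1440 t=2:+1/2880 = -1/3360; (3j)²=6/715 [(2 5 5; 0 2 -2)], sign=+1
B: triangle coeff Δ(2,5,5) = 1/38610; Σ_t [0,1]: t=0:+1/10080 t=1:−1/80640 = 1/11520; (3j)²=49/1430 [(2 5 5; 1 -4 3)], sign=+1
I_A²/I_B² = (6/715)/(49/1430) = 12/49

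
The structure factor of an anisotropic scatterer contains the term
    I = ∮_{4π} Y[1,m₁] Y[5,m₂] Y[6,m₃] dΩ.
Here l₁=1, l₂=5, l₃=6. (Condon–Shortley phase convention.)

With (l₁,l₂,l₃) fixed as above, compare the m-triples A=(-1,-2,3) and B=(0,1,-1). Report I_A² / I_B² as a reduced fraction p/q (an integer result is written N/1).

36/35

Shared (l₁,l₂,l₃)=(1,5,6): N and (l;000)² cancel in I_A²/I_B².
A: Δ = 0!·2!·10!/13! = 1/858; Racah Σ t=0..0: t=0:+1/60480 = 1/60480; ⇒ 3j(1 5 6; -1 -2 3)² = 6/143, sgn -1
B: Δ = 0!·2!·10!/13! = 1/858; Racah Σ t=0..0: t=0:+1/17280 = 1/17280; ⇒ 3j(1 5 6; 0 1 -1)² = 35/858, sgn -1
I_A²/I_B² = (6/143)/(35/858) = 36/35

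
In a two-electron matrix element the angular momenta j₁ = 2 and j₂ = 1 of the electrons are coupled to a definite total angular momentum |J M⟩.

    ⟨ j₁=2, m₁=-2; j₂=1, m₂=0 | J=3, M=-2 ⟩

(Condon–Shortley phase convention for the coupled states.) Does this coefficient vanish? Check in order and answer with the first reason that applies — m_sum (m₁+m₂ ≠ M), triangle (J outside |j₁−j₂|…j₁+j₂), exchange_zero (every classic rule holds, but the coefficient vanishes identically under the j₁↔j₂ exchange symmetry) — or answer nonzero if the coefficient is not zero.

m-sum: m₁+m₂ = -2+0 = -2, M = -2  ✓
triangle: |j₁−j₂| = 1 ≤ J = 3 ≤ j₁+j₂ = 3  ✓
exchange: j₁≠j₂ or m₁≠m₂ — the exchange symmetry imposes no constraint here
value check: CG = +√(1/3) = +0.577350 ≠ 0

nonzero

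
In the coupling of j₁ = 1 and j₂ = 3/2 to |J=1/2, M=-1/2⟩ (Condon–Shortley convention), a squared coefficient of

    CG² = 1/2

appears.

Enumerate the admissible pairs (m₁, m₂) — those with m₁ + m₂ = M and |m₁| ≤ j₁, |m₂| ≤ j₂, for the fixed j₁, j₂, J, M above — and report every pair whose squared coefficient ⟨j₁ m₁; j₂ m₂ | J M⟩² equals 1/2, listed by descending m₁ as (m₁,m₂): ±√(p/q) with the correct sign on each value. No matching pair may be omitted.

Admissible pairs with m₁+m₂ = M = -1/2: (-1,1/2), (0,-1/2), (1,-3/2)
  (m₁,m₂)=(1,-3/2): CG² = 1/2, CG = +√(1/2)   ← matches the target
  (m₁,m₂)=(0,-1/2): CG² = 1/3, CG = −√(1/3)
  (m₁,m₂)=(-1,1/2): CG² = 1/6, CG = +√(1/6)
Pairs with CG² = 1/2: (1,-3/2): +√(1/2)

(1,-3/2): +√(1/2)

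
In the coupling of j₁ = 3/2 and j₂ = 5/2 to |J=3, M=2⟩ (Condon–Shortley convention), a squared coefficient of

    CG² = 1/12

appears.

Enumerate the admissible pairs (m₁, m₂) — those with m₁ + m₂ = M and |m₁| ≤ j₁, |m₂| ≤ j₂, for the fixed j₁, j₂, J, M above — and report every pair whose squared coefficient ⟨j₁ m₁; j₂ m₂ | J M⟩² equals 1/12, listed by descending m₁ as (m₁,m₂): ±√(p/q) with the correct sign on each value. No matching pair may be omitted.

Admissible pairs with m₁+m₂ = M = 2: (-1/2,5/2), (1/2,3/2), (3/2,1/2)
  (m₁,m₂)=(3/2,1/2): CG² = 1/2, CG = +√(1/2)
  (m₁,m₂)=(1/2,3/2): CG² = 1/12, CG = −√(1/12)   ← matches the target
  (m₁,m₂)=(-1/2,5/2): CG² = 5/12, CG = −√(5/12)
Pairs with CG² = 1/12: (1/2,3/2): −√(1/12)

(1/2,3/2): −√(1/12)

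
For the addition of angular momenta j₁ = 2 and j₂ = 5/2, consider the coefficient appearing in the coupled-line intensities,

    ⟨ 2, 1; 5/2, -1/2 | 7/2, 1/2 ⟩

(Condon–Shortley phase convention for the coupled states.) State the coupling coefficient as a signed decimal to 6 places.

+0.557773  (= +√(14/45))

triangle: 1!·3!·4!/9! = 144/362880
(j±m)!: 3!·1!·2!·3!·4!·3! = 10368
prefactor² = (2J+1)·Δ·N² = 1152/35
  k=0: +1/(0!·1!·1!·2!·2!·2!) = 1/8
  k=1: −1/(1!·0!·0!·1!·3!·3!) = -1/36
Σ = 7/72  ⇒  CG² = 1152/35·(7/72)² = 14/45
CG = +√(14/45) = +0.557773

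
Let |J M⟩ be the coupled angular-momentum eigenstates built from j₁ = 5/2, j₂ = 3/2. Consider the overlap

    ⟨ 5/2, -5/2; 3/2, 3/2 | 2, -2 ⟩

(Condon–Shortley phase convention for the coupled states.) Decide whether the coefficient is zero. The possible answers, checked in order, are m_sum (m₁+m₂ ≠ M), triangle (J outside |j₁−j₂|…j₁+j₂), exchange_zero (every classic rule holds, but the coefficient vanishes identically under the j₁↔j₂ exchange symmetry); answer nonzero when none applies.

m_sum

m-sum: m₁+m₂ = -5/2+3/2 = -1, M = -2  ✗ ⇒ coefficient is 0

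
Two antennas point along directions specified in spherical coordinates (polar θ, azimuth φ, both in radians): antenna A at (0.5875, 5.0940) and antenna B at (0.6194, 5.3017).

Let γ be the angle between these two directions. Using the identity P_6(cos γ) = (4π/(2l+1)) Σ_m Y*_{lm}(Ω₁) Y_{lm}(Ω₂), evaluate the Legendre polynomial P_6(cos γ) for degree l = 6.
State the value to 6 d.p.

0.849785

Term-by-term m-sum for l=6 (normalisation 4π/13 = 0.966644):
  m=-6: (+0.009225-0.010542i) × (+0.017076-0.007104i) = +0.000083-0.000246i  (running Σ = +0.000083-0.000246i)
  m=-5: (+0.068767+0.024114i) × (+0.017414-0.088152i) = +0.003323-0.005642i  (running Σ = +0.003406-0.005888i)
  m=-4: (+0.009885+0.222735i) × (-0.180519-0.180140i) = +0.038339-0.041989i  (running Σ = +0.041745-0.047876i)
  m=-3: (-0.388475+0.176269i) × (-0.436844+0.087251i) = +0.154324-0.110897i  (running Σ = +0.196068-0.158773i)
  m=-2: (-0.315827-0.302121i) × (-0.149814+0.362219i) = +0.156749-0.069137i  (running Σ = +0.352818-0.227910i)
  m=-1: (+0.003866-0.009635i) × (-0.041637-0.062279i) = -0.000761+0.000160i  (running Σ = +0.352057-0.227749i)
  m=0: (-0.421718-0.000000i) × (-0.414957+0.000000i) = +0.174995+0.000000i  (running Σ = +0.527052-0.227749i)
  m=1: (-0.003866-0.009635i) × (+0.041637-0.062279i) = -0.000761-0.000160i  (running Σ = +0.526291-0.227910i)
  m=2: (-0.315827+0.302121i) × (-0.149814-0.362219i) = +0.156749+0.069137i  (running Σ = +0.683040-0.158773i)
  m=3: (+0.388475+0.176269i) × (+0.436844+0.087251i) = +0.154324+0.110897i  (running Σ = +0.837364-0.047876i)
  m=4: (+0.009885-0.222735i) × (-0.180519+0.180140i) = +0.038339+0.041989i  (running Σ = +0.875703-0.005888i)
  m=5: (-0.068767+0.024114i) × (-0.017414-0.088152i) = +0.003323+0.005642i  (running Σ = +0.879026-0.000246i)
  m=6: (+0.009225+0.010542i) × (+0.017076+0.007104i) = +0.000083+0.000246i  (running Σ = +0.879108-0.000000i)
Σ over m = +0.879108-0.000000i; ×(4π/13) → +0.849785-0.000000i. Real part: 0.849785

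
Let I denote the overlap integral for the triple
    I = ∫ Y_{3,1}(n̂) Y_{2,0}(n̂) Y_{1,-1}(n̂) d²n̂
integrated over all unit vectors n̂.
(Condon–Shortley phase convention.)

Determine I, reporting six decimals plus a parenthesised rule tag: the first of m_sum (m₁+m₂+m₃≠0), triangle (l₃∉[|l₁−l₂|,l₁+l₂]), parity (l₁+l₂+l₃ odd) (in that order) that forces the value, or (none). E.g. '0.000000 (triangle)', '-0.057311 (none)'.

-0.202301 (none)

Rules hold: Σm=0, L=6 even, 1≤1≤5.
N = 7·5·3 = 105
Δ = 4!·2!·0!/7! = 1/105
Racah Σ t=2..2: t=2:+1/4 = 1/4
⇒ 3j(3 2 1; 0 0 0)² = 3/35, sgn -1
Racah Σ t=2..2: t=2:+1/8 = 1/8
⇒ 3j(3 2 1; 1 0 -1)² = 2/35, sgn +1
4πI² = N·(3j₀)²·(3jₘ)² = 18/35
I = -1·√(0.514286/4π) = -0.20230066
No selection rule forces the value: the integral is nonzero (none).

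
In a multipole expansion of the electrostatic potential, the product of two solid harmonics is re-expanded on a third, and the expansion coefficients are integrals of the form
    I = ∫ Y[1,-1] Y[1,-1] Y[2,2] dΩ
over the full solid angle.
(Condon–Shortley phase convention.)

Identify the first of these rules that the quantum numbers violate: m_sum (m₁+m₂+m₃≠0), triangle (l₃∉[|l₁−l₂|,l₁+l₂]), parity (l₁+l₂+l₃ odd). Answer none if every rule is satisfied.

none

azimuthal sum: -1 − 1 + 2 = 0  ✓
0 ≤ 2 ≤ 2 (triangle on l)  ✓
L = 1 + 1 + 2 = 4 (even)  ✓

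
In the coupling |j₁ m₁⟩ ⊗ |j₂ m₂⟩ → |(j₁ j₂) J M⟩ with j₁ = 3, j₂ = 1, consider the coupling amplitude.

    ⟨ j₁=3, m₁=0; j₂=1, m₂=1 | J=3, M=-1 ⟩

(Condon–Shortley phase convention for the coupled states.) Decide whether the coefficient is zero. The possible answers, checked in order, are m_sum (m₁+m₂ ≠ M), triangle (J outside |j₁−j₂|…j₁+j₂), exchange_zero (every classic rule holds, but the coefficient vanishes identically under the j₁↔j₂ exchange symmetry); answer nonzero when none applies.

m-sum: m₁+m₂ = 0+1 = 1, M = -1  ✗ ⇒ coefficient is 0

m_sum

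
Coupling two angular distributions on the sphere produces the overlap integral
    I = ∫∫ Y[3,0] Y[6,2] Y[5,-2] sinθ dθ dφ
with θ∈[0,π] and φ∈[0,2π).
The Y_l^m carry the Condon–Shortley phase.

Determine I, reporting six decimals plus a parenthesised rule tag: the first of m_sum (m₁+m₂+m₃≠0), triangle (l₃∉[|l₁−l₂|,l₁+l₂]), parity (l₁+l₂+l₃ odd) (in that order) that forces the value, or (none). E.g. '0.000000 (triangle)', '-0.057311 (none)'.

Rules hold: Σm=0, L=14 even, 3≤5≤9.
N = 7·13·11 = 1001
Δ = 4!·2!·8!/15! = 1/675675
Racah Σ t=1..3: t=1:−1/8640 t=2:+1/2304 t=3:−1/8640 = 7/34560
⇒ 3j(3 6 5; 0 0 0)² = 7/429, sgn -1
Racah Σ t=1..3: t=1:−1/60480 t=2:+1/5760 t=3:−1/8640 = 1/24192
⇒ 3j(3 6 5; 0 2 -2)² = 8/3003, sgn -1
4πI² = N·(3j₀)²·(3jₘ)² = 56/1287
I = +1·√(0.043512/4π) = 0.05884368
No selection rule forces the value: the integral is nonzero (none).

0.058844 (none)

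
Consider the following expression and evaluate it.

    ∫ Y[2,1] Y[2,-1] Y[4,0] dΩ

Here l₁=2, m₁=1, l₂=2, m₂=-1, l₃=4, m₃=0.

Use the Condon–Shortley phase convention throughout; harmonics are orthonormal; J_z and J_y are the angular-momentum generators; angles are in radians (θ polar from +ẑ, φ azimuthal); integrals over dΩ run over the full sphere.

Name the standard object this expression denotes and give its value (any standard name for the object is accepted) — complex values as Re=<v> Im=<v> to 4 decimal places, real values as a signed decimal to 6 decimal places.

This is a Gaunt coefficient — the integral of a triple product of spherical harmonics over the sphere.
m-sum 0 ✓  L=8 even ✓  0≤4≤4 ✓
Π(2lᵢ+1) = 5×5×9 = 225
triangle coeff Δ(2,2,4) = 1/630
Σ_t [0,0]: t=0:+1/16 = 1/16
(3j)²=2/35 [(2 2 4; 0 0 0)], sign=+1
Σ_t [0,0]: t=0:+1/36 = 1/36
(3j)²=8/315 [(2 2 4; 1 -1 0)], sign=+1
⇒ 4πI² = 16/49
I = (+1)√(16/49/(4π)) = 0.16119702

Gaunt coefficient, +0.161197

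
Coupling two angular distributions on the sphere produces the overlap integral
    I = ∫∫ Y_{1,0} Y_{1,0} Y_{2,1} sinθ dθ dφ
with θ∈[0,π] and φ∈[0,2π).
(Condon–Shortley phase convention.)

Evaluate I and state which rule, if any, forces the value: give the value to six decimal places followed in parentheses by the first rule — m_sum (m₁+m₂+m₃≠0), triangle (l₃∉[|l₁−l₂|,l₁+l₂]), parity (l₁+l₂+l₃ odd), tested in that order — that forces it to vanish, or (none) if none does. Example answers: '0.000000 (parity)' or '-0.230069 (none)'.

0.000000 (m_sum)

m-sum = 0 + 0 + 1 = 1 ≠ 0 ⇒ I = 0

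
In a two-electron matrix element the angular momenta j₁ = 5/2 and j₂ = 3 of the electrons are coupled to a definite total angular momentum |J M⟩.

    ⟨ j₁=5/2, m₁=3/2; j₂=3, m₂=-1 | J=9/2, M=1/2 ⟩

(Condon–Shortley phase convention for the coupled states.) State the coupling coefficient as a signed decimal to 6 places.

+√(35/99) = +0.594588

j₁+j₂−J=1  J+j₁−j₂=4  J−j₁+j₂=5  j₁+j₂+J+1=11
(j₁±m₁, j₂±m₂, J±M) = (4,1,2,4,5,4)
P² = 184320/77
sum k=0..1:
  [0] +1/72 = 1/72
  [1] −1/576 = -1/576
S = 7/576
C² = P²·S² = 35/99 ; C = +0.594588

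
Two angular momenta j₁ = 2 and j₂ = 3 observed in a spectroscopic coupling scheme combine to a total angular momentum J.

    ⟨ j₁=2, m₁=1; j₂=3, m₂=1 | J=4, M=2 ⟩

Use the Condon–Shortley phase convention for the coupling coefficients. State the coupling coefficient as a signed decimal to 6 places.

+√(1/28) = +0.188982

√[9·1!3!5!/10! · 3!1!4!2!6!2!] = √(5184/7)
  +(−1)^0/∏(0,1,1,4,2,1)! = 1/48  (running 1/48)
  +(−1)^1/∏(1,0,0,3,3,2)! = -1/72  (running 1/144)
⟨..|..⟩ = √(5184/7)·(1/144) = +0.188982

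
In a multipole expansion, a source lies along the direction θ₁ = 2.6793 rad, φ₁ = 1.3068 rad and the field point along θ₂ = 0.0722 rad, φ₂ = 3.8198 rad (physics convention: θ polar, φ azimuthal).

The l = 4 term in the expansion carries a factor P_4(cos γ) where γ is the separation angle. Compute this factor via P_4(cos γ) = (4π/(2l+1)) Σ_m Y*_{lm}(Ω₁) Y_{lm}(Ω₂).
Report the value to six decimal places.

0.326666

Term-by-term m-sum for l=4 (normalisation 4π/9 = 1.396263):
  m=-4: (0.008621, -0.015241) × (-0.000011, -0.000005) = (-0.000000, 0.000000)  (running Σ = (-0.000000, 0.000000))
  m=-3: (0.070740, 0.069814) × (0.000210, 0.000419) = (-0.000014, 0.000044)  (running Σ = (-0.000015, 0.000044))
  m=-2: (-0.264847, 0.154465) × (0.002209, -0.010144) = (0.000982, 0.003028)  (running Σ = (0.000967, 0.003072))
  m=-1: (-0.128498, -0.475380) × (-0.105057, 0.084644) = (0.053738, 0.039065)  (running Σ = (0.054705, 0.042137))
  m=0: (0.151082, -0.000000) × (0.824365, 0.000000) = (0.124547, 0.000000)  (running Σ = (0.179252, 0.042137))
  m=1: (0.128498, -0.475380) × (0.105057, 0.084644) = (0.053738, -0.039065)  (running Σ = (0.232990, 0.003072))
  m=2: (-0.264847, -0.154465) × (0.002209, 0.010144) = (0.000982, -0.003028)  (running Σ = (0.233972, 0.000044))
  m=3: (-0.070740, 0.069814) × (-0.000210, 0.000419) = (-0.000014, -0.000044)  (running Σ = (0.233958, 0.000000))
  m=4: (0.008621, 0.015241) × (-0.000011, 0.000005) = (-0.000000, -0.000000)  (running Σ = (0.233957, 0.000000))
Accumulated sum (0.233957, 0.000000); after 4π/(2l+1) scaling, (0.326666, 0.000000) ⇒ P_4 = 0.326666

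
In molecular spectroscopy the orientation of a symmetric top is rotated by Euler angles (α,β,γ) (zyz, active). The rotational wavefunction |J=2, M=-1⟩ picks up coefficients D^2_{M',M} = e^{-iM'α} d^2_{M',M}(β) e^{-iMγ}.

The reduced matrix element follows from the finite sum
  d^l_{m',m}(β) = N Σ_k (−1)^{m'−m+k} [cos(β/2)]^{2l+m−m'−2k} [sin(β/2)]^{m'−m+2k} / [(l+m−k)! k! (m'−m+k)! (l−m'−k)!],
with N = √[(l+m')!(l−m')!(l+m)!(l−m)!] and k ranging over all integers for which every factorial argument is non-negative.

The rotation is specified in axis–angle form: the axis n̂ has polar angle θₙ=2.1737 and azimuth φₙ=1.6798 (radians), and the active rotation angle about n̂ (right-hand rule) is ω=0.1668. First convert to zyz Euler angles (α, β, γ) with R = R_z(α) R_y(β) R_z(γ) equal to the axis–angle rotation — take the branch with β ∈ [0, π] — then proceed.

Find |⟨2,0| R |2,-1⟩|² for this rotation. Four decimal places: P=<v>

Axis–angle → zyz. n̂ = (sinθₙcosφₙ, sinθₙsinφₙ, cosθₙ) = (-0.089608, +0.818804, -0.567037), ω = 0.1668.
R = I cosω + sinω [n̂]ₓ + (1−cosω) n̂n̂ᵀ gives
  R = [+0.986233, +0.093125, +0.136649; -0.095162, +0.995426, +0.008434; -0.135239, -0.021321, +0.990584]
β = atan2(√(R₁₃²+R₂₃²), R₃₃) = 0.137341; α = atan2(R₂₃, R₁₃) mod 2π = 0.061638; γ = atan2(R₃₂, −R₃₁) mod 2π = 6.126816
D^2_{0,-1}(0.0616,0.1373,6.1268) = e^{-i·0·0.0616}·d^2_{0,-1}(0.1373)·e^{-i·-1·6.1268}. Compute d first:
With c≡cos(β/2)=0.997643 and s≡sin(β/2)=0.068616, N=[2·2·1·6]^{1/2}=4.898979
k∈{0,1} keeps every argument non-negative
  k=0: (−1)^1·4.8990/(2)·0.9976^3·0.0686^1 = -0.166889
  k=1: (−1)^2·4.8990/(2)·0.9976^1·0.0686^3 = +0.000789
d^2_{0,-1}(0.1373) = -0.166889 +0.000789 = -0.166100
|D^2_{0,-1}|² = |d^2_{0,-1}(β)|² = (-0.166100)² = 0.027589 (the z-rotation phases have unit modulus)

P=0.0276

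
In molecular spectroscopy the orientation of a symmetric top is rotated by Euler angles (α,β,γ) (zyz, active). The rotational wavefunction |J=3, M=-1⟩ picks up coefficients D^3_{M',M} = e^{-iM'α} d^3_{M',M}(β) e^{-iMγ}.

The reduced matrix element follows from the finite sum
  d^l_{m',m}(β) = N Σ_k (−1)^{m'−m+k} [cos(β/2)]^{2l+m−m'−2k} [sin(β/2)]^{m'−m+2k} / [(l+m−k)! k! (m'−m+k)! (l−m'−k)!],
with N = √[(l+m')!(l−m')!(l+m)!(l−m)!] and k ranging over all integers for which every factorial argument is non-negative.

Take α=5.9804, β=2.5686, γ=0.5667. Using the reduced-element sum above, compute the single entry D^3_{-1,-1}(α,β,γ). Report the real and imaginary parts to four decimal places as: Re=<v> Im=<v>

Re=0.3468 Im=0.0937

First d^3_{-1,-1}(β=2.5686), then the phase factors e^{-i(-1)α} and e^{-i(-1)γ}:
c=cos(2.568600/2)=0.282593, s=sin(2.568600/2)=0.959240; N=√[2·24·2·24]=48.000000
Admissible k: 0..2 (factorial args all ≥0)
  k=0: (−1)^0·48.0000/(48)·0.2826^6·0.9592^0 = +0.000509
  k=1: (−1)^1·48.0000/(6)·0.2826^4·0.9592^2 = -0.046945
  k=2: (−1)^2·48.0000/(8)·0.2826^2·0.9592^4 = +0.405680
d^3_{-1,-1}(2.5686) = +0.000509 -0.046945 +0.405680 = +0.359244
D = (+0.954510-0.298180i)·(+0.359244)·(+0.843677+0.536851i) = +0.346805+0.093713i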